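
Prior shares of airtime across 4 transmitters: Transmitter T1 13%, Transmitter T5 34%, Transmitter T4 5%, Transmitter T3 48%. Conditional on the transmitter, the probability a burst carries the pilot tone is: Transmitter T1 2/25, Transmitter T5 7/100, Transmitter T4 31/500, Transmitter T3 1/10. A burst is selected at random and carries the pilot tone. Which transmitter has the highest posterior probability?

Transmitter T3

Compute prior × likelihood for every hypothesis:
  Transmitter T1: 0.13 × 0.08 = 0.0104
  Transmitter T5: 0.34 × 0.07 = 0.0238
  Transmitter T4: 0.05 × 0.062 = 0.0031
  Transmitter T3: 0.48 × 0.1 = 0.048
Total = 0.0853.
Largest term belongs to Transmitter T3, so Transmitter T3 is most probable.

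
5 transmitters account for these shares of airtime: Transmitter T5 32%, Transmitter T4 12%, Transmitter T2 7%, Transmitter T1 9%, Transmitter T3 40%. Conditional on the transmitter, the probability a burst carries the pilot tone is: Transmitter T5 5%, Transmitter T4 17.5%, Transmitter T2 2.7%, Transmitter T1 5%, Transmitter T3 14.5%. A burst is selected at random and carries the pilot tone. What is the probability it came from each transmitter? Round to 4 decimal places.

By Bayes' rule, posterior ∝ prior × likelihood:
  Transmitter T5: 0.32 × 0.05 = 0.016
  Transmitter T4: 0.12 × 0.175 = 0.021
  Transmitter T2: 0.07 × 0.027 = 0.00189
  Transmitter T1: 0.09 × 0.05 = 0.0045
  Transmitter T3: 0.4 × 0.145 = 0.058
Normalizing constant = 0.10139.
P(Transmitter T5 | pilot) = 0.016/0.10139 ≈ 0.1578
P(Transmitter T4 | pilot) = 0.021/0.10139 ≈ 0.2071
P(Transmitter T2 | pilot) = 0.00189/0.10139 ≈ 0.0186
P(Transmitter T1 | pilot) = 0.0045/0.10139 ≈ 0.0444
P(Transmitter T3 | pilot) = 0.058/0.10139 ≈ 0.5720
(Check: 0.1578+0.2071+0.0186+0.0444+0.5720 = 0.9999.)

Transmitter T5 0.1578, Transmitter T4 0.2071, Transmitter T2 0.0186, Transmitter T1 0.0444, Transmitter T3 0.5720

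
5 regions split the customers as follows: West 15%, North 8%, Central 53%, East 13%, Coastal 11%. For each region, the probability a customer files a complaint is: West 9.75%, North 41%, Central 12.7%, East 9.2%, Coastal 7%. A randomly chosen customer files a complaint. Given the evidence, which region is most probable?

Central

Prior × likelihood for each hypothesis:
  West: 0.15 × 0.0975 = 0.014625
  North: 0.08 × 0.41 = 0.0328
  Central: 0.53 × 0.127 = 0.06731
  East: 0.13 × 0.092 = 0.01196
  Coastal: 0.11 × 0.07 = 0.0077
Sum = 0.134395.
Largest term belongs to Central, so Central is most probable.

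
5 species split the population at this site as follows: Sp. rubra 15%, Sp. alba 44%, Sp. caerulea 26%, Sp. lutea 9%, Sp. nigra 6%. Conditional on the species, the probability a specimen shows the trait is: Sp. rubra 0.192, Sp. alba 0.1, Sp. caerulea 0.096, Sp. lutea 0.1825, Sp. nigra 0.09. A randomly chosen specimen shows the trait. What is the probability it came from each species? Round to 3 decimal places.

Prior × likelihood for each hypothesis:
  Sp. rubra: 0.15 × 0.192 = 0.0288
  Sp. alba: 0.44 × 0.1 = 0.044
  Sp. caerulea: 0.26 × 0.096 = 0.02496
  Sp. lutea: 0.09 × 0.1825 = 0.016425
  Sp. nigra: 0.06 × 0.09 = 0.0054
Sum = 0.119585.
P(Sp. rubra | trait) = 0.0288/0.119585 ≈ 0.241
P(Sp. alba | trait) = 0.044/0.119585 ≈ 0.368
P(Sp. caerulea | trait) = 0.02496/0.119585 ≈ 0.209
P(Sp. lutea | trait) = 0.016425/0.119585 ≈ 0.137
P(Sp. nigra | trait) = 0.0054/0.119585 ≈ 0.045

Sp. rubra 0.241, Sp. alba 0.368, Sp. caerulea 0.209, Sp. lutea 0.137, Sp. nigra 0.045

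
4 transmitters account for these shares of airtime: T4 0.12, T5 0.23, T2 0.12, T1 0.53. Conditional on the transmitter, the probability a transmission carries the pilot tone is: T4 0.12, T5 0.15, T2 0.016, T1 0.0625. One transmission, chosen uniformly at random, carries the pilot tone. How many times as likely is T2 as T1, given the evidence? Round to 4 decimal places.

Prior × likelihood for each hypothesis:
  T4: 0.12 × 0.12 = 0.0144
  T5: 0.23 × 0.15 = 0.0345
  T2: 0.12 × 0.016 = 0.00192
  T1: 0.53 × 0.0625 = 0.033125
Sum = 0.083945.
The ratio is 0.00192 / 0.033125 (the normalizer cancels) = 0.0580.

0.0580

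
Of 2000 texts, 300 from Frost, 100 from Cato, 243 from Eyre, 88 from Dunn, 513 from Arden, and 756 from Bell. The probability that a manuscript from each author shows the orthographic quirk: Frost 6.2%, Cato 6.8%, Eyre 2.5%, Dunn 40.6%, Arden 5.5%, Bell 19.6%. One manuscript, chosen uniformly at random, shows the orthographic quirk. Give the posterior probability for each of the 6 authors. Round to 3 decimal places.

Frost 0.076, Cato 0.028, Eyre 0.025, Dunn 0.147, Arden 0.116, Bell 0.608

Compute prior × likelihood for every hypothesis:
  Frost: 0.15 × 0.062 = 0.0093
  Cato: 0.05 × 0.068 = 0.0034
  Eyre: 0.1215 × 0.025 = 0.0030375
  Dunn: 0.044 × 0.406 = 0.017864
  Arden: 0.2565 × 0.055 = 0.0141075
  Bell: 0.378 × 0.196 = 0.074088
Total = 0.121797.
P(Frost | quirk) = 0.0093/0.121797 ≈ 0.076
P(Cato | quirk) = 0.0034/0.121797 ≈ 0.028
P(Eyre | quirk) = 0.0030375/0.121797 ≈ 0.025
P(Dunn | quirk) = 0.017864/0.121797 ≈ 0.147
P(Arden | quirk) = 0.0141075/0.121797 ≈ 0.116
P(Bell | quirk) = 0.074088/0.121797 ≈ 0.608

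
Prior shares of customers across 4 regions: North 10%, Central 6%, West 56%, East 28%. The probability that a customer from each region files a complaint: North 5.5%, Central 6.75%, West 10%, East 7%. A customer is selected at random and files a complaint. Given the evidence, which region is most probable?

By Bayes' rule, posterior ∝ prior × likelihood:
  North: 0.1 × 0.055 = 0.0055
  Central: 0.06 × 0.0675 = 0.00405
  West: 0.56 × 0.1 = 0.056
  East: 0.28 × 0.07 = 0.0196
Total = 0.08515.
Largest term belongs to West, so West is most probable.

West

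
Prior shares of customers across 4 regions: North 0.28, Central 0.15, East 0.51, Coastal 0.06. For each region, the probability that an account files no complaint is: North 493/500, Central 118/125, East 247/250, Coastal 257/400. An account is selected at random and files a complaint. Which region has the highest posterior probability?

Coastal

Taking complements, P(complaint | each) = North 0.014, Central 0.056, East 0.012, Coastal 0.3575.
Unnormalized posteriors (prior × likelihood):
  North: 0.28 × 0.014 = 0.00392
  Central: 0.15 × 0.056 = 0.0084
  East: 0.51 × 0.012 = 0.00612
  Coastal: 0.06 × 0.3575 = 0.02145
Total = 0.03989.
Largest term belongs to Coastal, so Coastal is most probable.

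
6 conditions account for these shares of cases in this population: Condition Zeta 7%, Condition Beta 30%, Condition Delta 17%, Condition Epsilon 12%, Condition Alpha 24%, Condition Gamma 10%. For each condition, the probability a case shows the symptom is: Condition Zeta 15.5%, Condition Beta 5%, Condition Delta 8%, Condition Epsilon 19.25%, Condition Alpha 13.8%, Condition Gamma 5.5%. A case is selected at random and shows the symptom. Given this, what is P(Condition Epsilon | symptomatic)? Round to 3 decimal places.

0.228

Unnormalized posteriors (prior × likelihood):
  Condition Zeta: 0.07 × 0.155 = 0.01085
  Condition Beta: 0.3 × 0.05 = 0.015
  Condition Delta: 0.17 × 0.08 = 0.0136
  Condition Epsilon: 0.12 × 0.1925 = 0.0231
  Condition Alpha: 0.24 × 0.138 = 0.03312
  Condition Gamma: 0.1 × 0.055 = 0.0055
Sum = 0.10117.
P(Condition Epsilon | evidence) = 0.0231 / 0.10117 ≈ 0.228.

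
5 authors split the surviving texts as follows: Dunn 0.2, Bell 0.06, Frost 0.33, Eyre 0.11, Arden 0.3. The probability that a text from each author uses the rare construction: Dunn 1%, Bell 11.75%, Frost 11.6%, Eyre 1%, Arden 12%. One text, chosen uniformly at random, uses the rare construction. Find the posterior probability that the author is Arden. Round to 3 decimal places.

By Bayes' rule, posterior ∝ prior × likelihood:
  Dunn: 0.2 × 0.01 = 0.002
  Bell: 0.06 × 0.1175 = 0.00705
  Frost: 0.33 × 0.116 = 0.03828
  Eyre: 0.11 × 0.01 = 0.0011
  Arden: 0.3 × 0.12 = 0.036
Sum = 0.08443.
P(Arden | evidence) = 0.036 / 0.08443 ≈ 0.426.

0.426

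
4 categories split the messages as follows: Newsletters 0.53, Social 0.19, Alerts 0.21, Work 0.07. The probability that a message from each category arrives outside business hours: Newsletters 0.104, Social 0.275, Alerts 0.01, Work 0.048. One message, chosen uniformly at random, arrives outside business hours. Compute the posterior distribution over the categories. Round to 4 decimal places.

Newsletters 0.4885, Social 0.4631, Alerts 0.0186, Work 0.0298

Prior × likelihood for each hypothesis:
  Newsletters: 0.53 × 0.104 = 0.05512
  Social: 0.19 × 0.275 = 0.05225
  Alerts: 0.21 × 0.01 = 0.0021
  Work: 0.07 × 0.048 = 0.00336
Total = 0.11283.
P(Newsletters | off-hours) = 0.05512/0.11283 ≈ 0.4885
P(Social | off-hours) = 0.05225/0.11283 ≈ 0.4631
P(Alerts | off-hours) = 0.0021/0.11283 ≈ 0.0186
P(Work | off-hours) = 0.00336/0.11283 ≈ 0.0298
(Check: 0.4885+0.4631+0.0186+0.0298 = 1.0000.)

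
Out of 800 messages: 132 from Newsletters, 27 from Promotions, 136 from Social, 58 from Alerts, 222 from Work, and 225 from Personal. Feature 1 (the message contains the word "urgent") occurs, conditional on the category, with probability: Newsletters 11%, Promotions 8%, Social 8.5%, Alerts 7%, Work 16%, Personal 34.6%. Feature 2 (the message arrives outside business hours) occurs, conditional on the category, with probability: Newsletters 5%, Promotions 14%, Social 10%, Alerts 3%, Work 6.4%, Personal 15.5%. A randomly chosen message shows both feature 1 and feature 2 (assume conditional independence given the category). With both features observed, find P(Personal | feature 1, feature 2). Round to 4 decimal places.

Compute prior × likelihood for every hypothesis:
  Newsletters: 0.165 × 0.11 × 0.05 = 0.0009075
  Promotions: 0.03375 × 0.08 × 0.14 = 0.000378
  Social: 0.17 × 0.085 × 0.1 = 0.001445
  Alerts: 0.0725 × 0.07 × 0.03 = 0.00015225
  Work: 0.2775 × 0.16 × 0.064 = 0.0028416
  Personal: 0.28125 × 0.346 × 0.155 = 0.0150834375
Sum = 0.0208077875.
P(Personal | evidence) = 0.0150834375 / 0.0208077875 ≈ 0.7249.

0.7249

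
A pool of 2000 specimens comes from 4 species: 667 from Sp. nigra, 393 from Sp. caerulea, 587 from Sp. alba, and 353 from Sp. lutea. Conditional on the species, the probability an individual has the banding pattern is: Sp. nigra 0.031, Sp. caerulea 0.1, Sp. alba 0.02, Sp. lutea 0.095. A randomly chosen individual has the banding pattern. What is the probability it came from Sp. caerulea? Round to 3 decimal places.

Compute prior × likelihood for every hypothesis:
  Sp. nigra: 0.3335 × 0.031 = 0.0103385
  Sp. caerulea: 0.1965 × 0.1 = 0.01965
  Sp. alba: 0.2935 × 0.02 = 0.00587
  Sp. lutea: 0.1765 × 0.095 = 0.0167675
Total = 0.052626.
P(Sp. caerulea | evidence) = 0.01965 / 0.052626 ≈ 0.373.

0.373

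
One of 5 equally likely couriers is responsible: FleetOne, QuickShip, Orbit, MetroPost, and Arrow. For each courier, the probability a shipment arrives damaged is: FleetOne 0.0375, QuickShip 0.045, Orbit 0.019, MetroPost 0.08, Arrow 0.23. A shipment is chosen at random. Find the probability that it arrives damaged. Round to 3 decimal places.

With a uniform prior (1/5 each), posterior ∝ likelihood:
  FleetOne: 0.0375
  QuickShip: 0.045
  Orbit: 0.019
  MetroPost: 0.08
  Arrow: 0.23
P(damaged) = (1/5) × (0.0375 + 0.045 + 0.019 + 0.08 + 0.23) = 0.4115/5 ≈ 0.082.

0.082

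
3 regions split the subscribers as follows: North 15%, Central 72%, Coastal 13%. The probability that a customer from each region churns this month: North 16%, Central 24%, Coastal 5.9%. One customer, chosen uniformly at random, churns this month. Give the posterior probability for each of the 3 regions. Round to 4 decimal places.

North 0.1174, Central 0.8451, Coastal 0.0375

Unnormalized posteriors (prior × likelihood):
  North: 0.15 × 0.16 = 0.024
  Central: 0.72 × 0.24 = 0.1728
  Coastal: 0.13 × 0.059 = 0.00767
Normalizing constant = 0.20447.
P(North | churn) = 0.024/0.20447 ≈ 0.1174
P(Central | churn) = 0.1728/0.20447 ≈ 0.8451
P(Coastal | churn) = 0.00767/0.20447 ≈ 0.0375
(Check: 0.1174+0.8451+0.0375 = 1.0000.)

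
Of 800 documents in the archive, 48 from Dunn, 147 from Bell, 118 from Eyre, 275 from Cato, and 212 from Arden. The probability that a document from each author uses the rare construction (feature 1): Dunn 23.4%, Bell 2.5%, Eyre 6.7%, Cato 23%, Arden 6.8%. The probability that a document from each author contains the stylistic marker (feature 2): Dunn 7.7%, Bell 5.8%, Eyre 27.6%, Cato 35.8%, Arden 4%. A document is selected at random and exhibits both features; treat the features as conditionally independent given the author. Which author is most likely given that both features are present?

Unnormalized posteriors (prior × likelihood):
  Dunn: 0.06 × 0.234 × 0.077 = 0.00108108
  Bell: 0.18375 × 0.025 × 0.058 = 0.0002664375
  Eyre: 0.1475 × 0.067 × 0.276 = 0.00272757
  Cato: 0.34375 × 0.23 × 0.358 = 0.028304375
  Arden: 0.265 × 0.068 × 0.04 = 0.0007208
Total = 0.0331002625.
Largest term belongs to Cato, so Cato is most probable.

Cato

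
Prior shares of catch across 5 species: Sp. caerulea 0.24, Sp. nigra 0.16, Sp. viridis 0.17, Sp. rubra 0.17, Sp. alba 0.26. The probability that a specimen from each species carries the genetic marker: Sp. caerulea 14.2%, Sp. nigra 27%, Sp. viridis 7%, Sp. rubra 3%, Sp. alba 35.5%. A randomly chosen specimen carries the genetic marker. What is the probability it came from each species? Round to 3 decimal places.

Sp. caerulea 0.183, Sp. nigra 0.232, Sp. viridis 0.064, Sp. rubra 0.027, Sp. alba 0.495

Unnormalized posteriors (prior × likelihood):
  Sp. caerulea: 0.24 × 0.142 = 0.03408
  Sp. nigra: 0.16 × 0.27 = 0.0432
  Sp. viridis: 0.17 × 0.07 = 0.0119
  Sp. rubra: 0.17 × 0.03 = 0.0051
  Sp. alba: 0.26 × 0.355 = 0.0923
Total = 0.18658.
P(Sp. caerulea | marker) = 0.03408/0.18658 ≈ 0.183
P(Sp. nigra | marker) = 0.0432/0.18658 ≈ 0.232
P(Sp. viridis | marker) = 0.0119/0.18658 ≈ 0.064
P(Sp. rubra | marker) = 0.0051/0.18658 ≈ 0.027
P(Sp. alba | marker) = 0.0923/0.18658 ≈ 0.495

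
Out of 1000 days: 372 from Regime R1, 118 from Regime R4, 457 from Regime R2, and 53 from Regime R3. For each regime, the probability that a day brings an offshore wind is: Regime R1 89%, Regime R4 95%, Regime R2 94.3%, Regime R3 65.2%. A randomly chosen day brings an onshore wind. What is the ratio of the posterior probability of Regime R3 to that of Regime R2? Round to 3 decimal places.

Taking complements, P(onshore | each) = Regime R1 0.11, Regime R4 0.05, Regime R2 0.057, Regime R3 0.348.
Prior × likelihood for each hypothesis:
  Regime R1: 0.372 × 0.11 = 0.04092
  Regime R4: 0.118 × 0.05 = 0.0059
  Regime R2: 0.457 × 0.057 = 0.026049
  Regime R3: 0.053 × 0.348 = 0.018444
Total = 0.091313.
The ratio is 0.018444 / 0.026049 (the normalizer cancels) = 0.708.

0.708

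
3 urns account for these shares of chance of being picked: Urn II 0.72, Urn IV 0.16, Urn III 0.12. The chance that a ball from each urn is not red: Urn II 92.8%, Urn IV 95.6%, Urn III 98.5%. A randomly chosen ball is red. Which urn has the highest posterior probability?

Urn II

Taking complements, P(red | each) = Urn II 0.072, Urn IV 0.044, Urn III 0.015.
Compute prior × likelihood for every hypothesis:
  Urn II: 0.72 × 0.072 = 0.05184
  Urn IV: 0.16 × 0.044 = 0.00704
  Urn III: 0.12 × 0.015 = 0.0018
Sum = 0.06068.
Largest term belongs to Urn II, so Urn II is most probable.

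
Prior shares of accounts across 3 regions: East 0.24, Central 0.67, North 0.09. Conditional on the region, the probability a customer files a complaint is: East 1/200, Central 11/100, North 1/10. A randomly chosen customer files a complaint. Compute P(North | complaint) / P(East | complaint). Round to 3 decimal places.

By Bayes' rule, posterior ∝ prior × likelihood:
  East: 0.24 × 0.005 = 0.0012
  Central: 0.67 × 0.11 = 0.0737
  North: 0.09 × 0.1 = 0.009
Total = 0.0839.
The ratio is 0.009 / 0.0012 (the normalizer cancels) = 7.500.

7.500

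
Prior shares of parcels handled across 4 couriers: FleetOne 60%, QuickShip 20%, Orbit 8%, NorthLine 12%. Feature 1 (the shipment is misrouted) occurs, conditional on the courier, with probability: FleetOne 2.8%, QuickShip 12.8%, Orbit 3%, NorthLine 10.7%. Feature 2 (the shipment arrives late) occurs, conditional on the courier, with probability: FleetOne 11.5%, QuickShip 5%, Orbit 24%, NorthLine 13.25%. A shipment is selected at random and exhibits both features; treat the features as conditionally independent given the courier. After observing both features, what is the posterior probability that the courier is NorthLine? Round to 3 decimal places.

0.310

Compute prior × likelihood for every hypothesis:
  FleetOne: 0.6 × 0.028 × 0.115 = 0.001932
  QuickShip: 0.2 × 0.128 × 0.05 = 0.00128
  Orbit: 0.08 × 0.03 × 0.24 = 0.000576
  NorthLine: 0.12 × 0.107 × 0.1325 = 0.0017013
Sum = 0.0054893.
P(NorthLine | evidence) = 0.0017013 / 0.0054893 ≈ 0.310.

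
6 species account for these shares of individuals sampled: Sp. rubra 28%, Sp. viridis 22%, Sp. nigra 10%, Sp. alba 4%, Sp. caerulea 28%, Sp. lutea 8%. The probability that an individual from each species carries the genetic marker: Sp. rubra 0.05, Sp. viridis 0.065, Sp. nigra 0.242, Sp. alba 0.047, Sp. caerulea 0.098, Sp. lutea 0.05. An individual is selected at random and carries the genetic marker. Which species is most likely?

Sp. caerulea

Prior × likelihood for each hypothesis:
  Sp. rubra: 0.28 × 0.05 = 0.014
  Sp. viridis: 0.22 × 0.065 = 0.0143
  Sp. nigra: 0.1 × 0.242 = 0.0242
  Sp. alba: 0.04 × 0.047 = 0.00188
  Sp. caerulea: 0.28 × 0.098 = 0.02744
  Sp. lutea: 0.08 × 0.05 = 0.004
Normalizing constant = 0.08582.
Largest term belongs to Sp. caerulea, so Sp. caerulea is most probable.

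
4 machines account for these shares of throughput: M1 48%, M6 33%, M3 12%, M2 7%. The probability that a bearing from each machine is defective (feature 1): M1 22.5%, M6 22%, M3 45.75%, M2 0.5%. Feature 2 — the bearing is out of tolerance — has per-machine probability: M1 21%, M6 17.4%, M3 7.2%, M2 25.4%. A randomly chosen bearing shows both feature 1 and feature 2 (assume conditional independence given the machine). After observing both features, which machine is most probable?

By Bayes' rule, posterior ∝ prior × likelihood:
  M1: 0.48 × 0.225 × 0.21 = 0.02268
  M6: 0.33 × 0.22 × 0.174 = 0.0126324
  M3: 0.12 × 0.4575 × 0.072 = 0.0039528
  M2: 0.07 × 0.005 × 0.254 = 0.0000889
Sum = 0.0393541.
Largest term belongs to M1, so M1 is most probable.

M1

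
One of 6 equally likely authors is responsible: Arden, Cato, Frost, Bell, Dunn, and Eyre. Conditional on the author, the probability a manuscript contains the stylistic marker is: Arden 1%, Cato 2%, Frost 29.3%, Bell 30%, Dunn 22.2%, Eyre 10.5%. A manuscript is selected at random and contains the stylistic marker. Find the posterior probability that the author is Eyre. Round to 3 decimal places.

0.111

With a uniform prior (1/6 each), posterior ∝ likelihood:
  Arden: 0.01
  Cato: 0.02
  Frost: 0.293
  Bell: 0.3
  Dunn: 0.222
  Eyre: 0.105
Total = 0.95.
P(Eyre | evidence) = 0.105 / 0.95 ≈ 0.111.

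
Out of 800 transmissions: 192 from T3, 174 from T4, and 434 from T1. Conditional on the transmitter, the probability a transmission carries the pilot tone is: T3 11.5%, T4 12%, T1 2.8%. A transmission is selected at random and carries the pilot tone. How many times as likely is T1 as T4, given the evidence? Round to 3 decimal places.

0.582

By Bayes' rule, posterior ∝ prior × likelihood:
  T3: 0.24 × 0.115 = 0.0276
  T4: 0.2175 × 0.12 = 0.0261
  T1: 0.5425 × 0.028 = 0.01519
Total = 0.06889.
The ratio is 0.01519 / 0.0261 (the normalizer cancels) = 0.582.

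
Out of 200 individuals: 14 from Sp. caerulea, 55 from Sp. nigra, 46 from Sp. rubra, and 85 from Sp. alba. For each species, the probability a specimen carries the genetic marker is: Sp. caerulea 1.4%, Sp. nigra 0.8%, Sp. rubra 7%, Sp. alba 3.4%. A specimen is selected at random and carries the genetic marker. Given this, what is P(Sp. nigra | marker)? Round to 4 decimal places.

Prior × likelihood for each hypothesis:
  Sp. caerulea: 0.07 × 0.014 = 0.00098
  Sp. nigra: 0.275 × 0.008 = 0.0022
  Sp. rubra: 0.23 × 0.07 = 0.0161
  Sp. alba: 0.425 × 0.034 = 0.01445
Total = 0.03373.
P(Sp. nigra | evidence) = 0.0022 / 0.03373 ≈ 0.0652.

0.0652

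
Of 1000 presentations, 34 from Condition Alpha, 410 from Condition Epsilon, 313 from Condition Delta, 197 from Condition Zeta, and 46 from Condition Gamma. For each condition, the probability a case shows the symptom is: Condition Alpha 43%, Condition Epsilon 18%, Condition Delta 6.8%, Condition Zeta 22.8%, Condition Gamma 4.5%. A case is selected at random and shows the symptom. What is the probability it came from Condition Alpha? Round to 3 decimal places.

Compute prior × likelihood for every hypothesis:
  Condition Alpha: 0.034 × 0.43 = 0.01462
  Condition Epsilon: 0.41 × 0.18 = 0.0738
  Condition Delta: 0.313 × 0.068 = 0.021284
  Condition Zeta: 0.197 × 0.228 = 0.044916
  Condition Gamma: 0.046 × 0.045 = 0.00207
Sum = 0.15669.
P(Condition Alpha | evidence) = 0.01462 / 0.15669 ≈ 0.093.

0.093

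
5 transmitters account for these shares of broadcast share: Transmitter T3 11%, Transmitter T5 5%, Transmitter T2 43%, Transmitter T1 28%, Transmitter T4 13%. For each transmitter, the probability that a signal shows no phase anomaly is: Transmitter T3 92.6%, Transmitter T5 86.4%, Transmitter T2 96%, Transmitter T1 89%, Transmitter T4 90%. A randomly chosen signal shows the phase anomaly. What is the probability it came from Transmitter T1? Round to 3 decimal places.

Taking complements, P(anomaly | each) = Transmitter T3 0.074, Transmitter T5 0.136, Transmitter T2 0.04, Transmitter T1 0.11, Transmitter T4 0.1.
Compute prior × likelihood for every hypothesis:
  Transmitter T3: 0.11 × 0.074 = 0.00814
  Transmitter T5: 0.05 × 0.136 = 0.0068
  Transmitter T2: 0.43 × 0.04 = 0.0172
  Transmitter T1: 0.28 × 0.11 = 0.0308
  Transmitter T4: 0.13 × 0.1 = 0.013
Total = 0.07594.
P(Transmitter T1 | evidence) = 0.0308 / 0.07594 ≈ 0.406.

0.406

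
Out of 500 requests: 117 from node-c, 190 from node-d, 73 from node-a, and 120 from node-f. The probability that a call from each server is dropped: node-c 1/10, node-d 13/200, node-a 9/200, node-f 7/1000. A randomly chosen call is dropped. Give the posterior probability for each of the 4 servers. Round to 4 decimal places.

node-c 0.4153, node-d 0.4383, node-a 0.1166, node-f 0.0298

By Bayes' rule, posterior ∝ prior × likelihood:
  node-c: 0.234 × 0.1 = 0.0234
  node-d: 0.38 × 0.065 = 0.0247
  node-a: 0.146 × 0.045 = 0.00657
  node-f: 0.24 × 0.007 = 0.00168
Total = 0.05635.
P(node-c | dropped) = 0.0234/0.05635 ≈ 0.4153
P(node-d | dropped) = 0.0247/0.05635 ≈ 0.4383
P(node-a | dropped) = 0.00657/0.05635 ≈ 0.1166
P(node-f | dropped) = 0.00168/0.05635 ≈ 0.0298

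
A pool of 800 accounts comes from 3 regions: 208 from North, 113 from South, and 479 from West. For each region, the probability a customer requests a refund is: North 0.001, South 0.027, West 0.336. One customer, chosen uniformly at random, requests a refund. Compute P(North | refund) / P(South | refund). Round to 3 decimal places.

0.068

Prior × likelihood for each hypothesis:
  North: 0.26 × 0.001 = 0.00026
  South: 0.14125 × 0.027 = 0.00381375
  West: 0.59875 × 0.336 = 0.20118
Normalizing constant = 0.20525375.
The ratio is 0.00026 / 0.00381375 (the normalizer cancels) = 0.068.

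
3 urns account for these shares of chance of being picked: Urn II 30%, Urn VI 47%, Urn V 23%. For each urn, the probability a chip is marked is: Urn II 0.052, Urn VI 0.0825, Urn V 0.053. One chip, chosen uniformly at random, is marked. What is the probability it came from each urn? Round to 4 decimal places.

Prior × likelihood for each hypothesis:
  Urn II: 0.3 × 0.052 = 0.0156
  Urn VI: 0.47 × 0.0825 = 0.038775
  Urn V: 0.23 × 0.053 = 0.01219
Normalizing constant = 0.066565.
P(Urn II | marked) = 0.0156/0.066565 ≈ 0.2344
P(Urn VI | marked) = 0.038775/0.066565 ≈ 0.5825
P(Urn V | marked) = 0.01219/0.066565 ≈ 0.1831
(Check: 0.2344+0.5825+0.1831 = 1.0000.)

Urn II 0.2344, Urn VI 0.5825, Urn V 0.1831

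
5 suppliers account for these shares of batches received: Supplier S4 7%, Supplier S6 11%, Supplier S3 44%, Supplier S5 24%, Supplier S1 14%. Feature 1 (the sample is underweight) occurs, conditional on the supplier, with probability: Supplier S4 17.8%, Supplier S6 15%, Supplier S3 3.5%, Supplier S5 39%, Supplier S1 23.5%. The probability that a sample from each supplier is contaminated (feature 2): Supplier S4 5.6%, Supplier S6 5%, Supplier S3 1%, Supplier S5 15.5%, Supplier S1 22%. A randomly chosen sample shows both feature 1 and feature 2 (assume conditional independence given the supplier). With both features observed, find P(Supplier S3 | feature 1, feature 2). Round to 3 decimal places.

0.007

By Bayes' rule, posterior ∝ prior × likelihood:
  Supplier S4: 0.07 × 0.178 × 0.056 = 0.00069776
  Supplier S6: 0.11 × 0.15 × 0.05 = 0.000825
  Supplier S3: 0.44 × 0.035 × 0.01 = 0.000154
  Supplier S5: 0.24 × 0.39 × 0.155 = 0.014508
  Supplier S1: 0.14 × 0.235 × 0.22 = 0.007238
Normalizing constant = 0.02342276.
P(Supplier S3 | evidence) = 0.000154 / 0.02342276 ≈ 0.007.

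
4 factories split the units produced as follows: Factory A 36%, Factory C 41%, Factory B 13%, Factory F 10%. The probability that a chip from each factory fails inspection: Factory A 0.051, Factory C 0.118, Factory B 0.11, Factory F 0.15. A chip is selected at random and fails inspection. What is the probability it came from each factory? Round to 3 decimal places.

Prior × likelihood for each hypothesis:
  Factory A: 0.36 × 0.051 = 0.01836
  Factory C: 0.41 × 0.118 = 0.04838
  Factory B: 0.13 × 0.11 = 0.0143
  Factory F: 0.1 × 0.15 = 0.015
Total = 0.09604.
P(Factory A | nonconforming) = 0.01836/0.09604 ≈ 0.191
P(Factory C | nonconforming) = 0.04838/0.09604 ≈ 0.504
P(Factory B | nonconforming) = 0.0143/0.09604 ≈ 0.149
P(Factory F | nonconforming) = 0.015/0.09604 ≈ 0.156
(Check: 0.191+0.504+0.149+0.156 = 1.000.)

Factory A 0.191, Factory C 0.504, Factory B 0.149, Factory F 0.156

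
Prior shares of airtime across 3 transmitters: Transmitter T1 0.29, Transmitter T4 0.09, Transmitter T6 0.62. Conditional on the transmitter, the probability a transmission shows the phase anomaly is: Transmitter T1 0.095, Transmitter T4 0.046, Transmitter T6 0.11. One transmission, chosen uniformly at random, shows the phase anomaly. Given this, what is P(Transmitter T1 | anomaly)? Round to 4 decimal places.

Prior × likelihood for each hypothesis:
  Transmitter T1: 0.29 × 0.095 = 0.02755
  Transmitter T4: 0.09 × 0.046 = 0.00414
  Transmitter T6: 0.62 × 0.11 = 0.0682
Normalizing constant = 0.09989.
P(Transmitter T1 | evidence) = 0.02755 / 0.09989 ≈ 0.2758.

0.2758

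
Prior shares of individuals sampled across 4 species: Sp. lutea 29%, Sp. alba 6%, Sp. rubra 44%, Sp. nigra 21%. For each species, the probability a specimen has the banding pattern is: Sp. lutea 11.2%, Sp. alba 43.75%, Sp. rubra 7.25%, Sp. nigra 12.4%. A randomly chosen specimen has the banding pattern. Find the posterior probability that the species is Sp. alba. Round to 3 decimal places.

0.225

Prior × likelihood for each hypothesis:
  Sp. lutea: 0.29 × 0.112 = 0.03248
  Sp. alba: 0.06 × 0.4375 = 0.02625
  Sp. rubra: 0.44 × 0.0725 = 0.0319
  Sp. nigra: 0.21 × 0.124 = 0.02604
Total = 0.11667.
P(Sp. alba | evidence) = 0.02625 / 0.11667 ≈ 0.225.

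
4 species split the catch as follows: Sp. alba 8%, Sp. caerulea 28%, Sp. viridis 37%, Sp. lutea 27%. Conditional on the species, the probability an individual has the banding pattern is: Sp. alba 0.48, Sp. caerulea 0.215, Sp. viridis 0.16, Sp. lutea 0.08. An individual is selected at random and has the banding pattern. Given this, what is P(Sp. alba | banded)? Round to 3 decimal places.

0.214

Prior × likelihood for each hypothesis:
  Sp. alba: 0.08 × 0.48 = 0.0384
  Sp. caerulea: 0.28 × 0.215 = 0.0602
  Sp. viridis: 0.37 × 0.16 = 0.0592
  Sp. lutea: 0.27 × 0.08 = 0.0216
Normalizing constant = 0.1794.
P(Sp. alba | evidence) = 0.0384 / 0.1794 ≈ 0.214.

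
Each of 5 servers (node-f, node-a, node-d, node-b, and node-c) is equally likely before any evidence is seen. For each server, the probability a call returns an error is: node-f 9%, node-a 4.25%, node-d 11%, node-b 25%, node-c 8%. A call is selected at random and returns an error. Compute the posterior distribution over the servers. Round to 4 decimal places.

With a uniform prior (1/5 each), posterior ∝ likelihood:
  node-f: 0.09
  node-a: 0.0425
  node-d: 0.11
  node-b: 0.25
  node-c: 0.08
Total = 0.5725.
P(node-f | error) = 0.09/0.5725 ≈ 0.1572
P(node-a | error) = 0.0425/0.5725 ≈ 0.0742
P(node-d | error) = 0.11/0.5725 ≈ 0.1921
P(node-b | error) = 0.25/0.5725 ≈ 0.4367
P(node-c | error) = 0.08/0.5725 ≈ 0.1397
(Check: 0.1572+0.0742+0.1921+0.4367+0.1397 = 0.9999.)

node-f 0.1572, node-a 0.0742, node-d 0.1921, node-b 0.4367, node-c 0.1397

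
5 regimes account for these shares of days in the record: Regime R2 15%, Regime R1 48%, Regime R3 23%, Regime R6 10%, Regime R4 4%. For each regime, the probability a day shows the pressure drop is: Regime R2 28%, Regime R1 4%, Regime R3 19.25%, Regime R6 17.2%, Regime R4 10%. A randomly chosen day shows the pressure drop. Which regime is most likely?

Regime R3

By Bayes' rule, posterior ∝ prior × likelihood:
  Regime R2: 0.15 × 0.28 = 0.042
  Regime R1: 0.48 × 0.04 = 0.0192
  Regime R3: 0.23 × 0.1925 = 0.044275
  Regime R6: 0.1 × 0.172 = 0.0172
  Regime R4: 0.04 × 0.1 = 0.004
Normalizing constant = 0.126675.
Largest term belongs to Regime R3, so Regime R3 is most probable.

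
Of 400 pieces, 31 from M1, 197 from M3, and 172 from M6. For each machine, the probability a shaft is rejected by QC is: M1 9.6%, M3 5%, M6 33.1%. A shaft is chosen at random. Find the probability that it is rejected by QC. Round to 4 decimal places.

Prior × likelihood for each hypothesis:
  M1: 0.0775 × 0.096 = 0.00744
  M3: 0.4925 × 0.05 = 0.024625
  M6: 0.43 × 0.331 = 0.14233
P(rejected) = 0.00744 + 0.024625 + 0.14233 = 0.174395 → 0.1744.

0.1744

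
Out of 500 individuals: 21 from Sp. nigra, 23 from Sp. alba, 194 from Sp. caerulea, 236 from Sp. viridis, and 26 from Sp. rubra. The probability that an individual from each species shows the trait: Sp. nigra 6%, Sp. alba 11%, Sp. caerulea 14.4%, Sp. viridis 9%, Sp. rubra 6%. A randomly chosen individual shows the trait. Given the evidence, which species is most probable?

Prior × likelihood for each hypothesis:
  Sp. nigra: 0.042 × 0.06 = 0.00252
  Sp. alba: 0.046 × 0.11 = 0.00506
  Sp. caerulea: 0.388 × 0.144 = 0.055872
  Sp. viridis: 0.472 × 0.09 = 0.04248
  Sp. rubra: 0.052 × 0.06 = 0.00312
Sum = 0.109052.
Largest term belongs to Sp. caerulea, so Sp. caerulea is most probable.

Sp. caerulea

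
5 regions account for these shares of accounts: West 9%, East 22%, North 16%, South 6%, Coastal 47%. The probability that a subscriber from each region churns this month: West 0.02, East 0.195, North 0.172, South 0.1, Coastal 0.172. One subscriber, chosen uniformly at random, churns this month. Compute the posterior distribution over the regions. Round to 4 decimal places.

By Bayes' rule, posterior ∝ prior × likelihood:
  West: 0.09 × 0.02 = 0.0018
  East: 0.22 × 0.195 = 0.0429
  North: 0.16 × 0.172 = 0.02752
  South: 0.06 × 0.1 = 0.006
  Coastal: 0.47 × 0.172 = 0.08084
Sum = 0.15906.
P(West | churn) = 0.0018/0.15906 ≈ 0.0113
P(East | churn) = 0.0429/0.15906 ≈ 0.2697
P(North | churn) = 0.02752/0.15906 ≈ 0.1730
P(South | churn) = 0.006/0.15906 ≈ 0.0377
P(Coastal | churn) = 0.08084/0.15906 ≈ 0.5082

West 0.0113, East 0.2697, North 0.1730, South 0.0377, Coastal 0.5082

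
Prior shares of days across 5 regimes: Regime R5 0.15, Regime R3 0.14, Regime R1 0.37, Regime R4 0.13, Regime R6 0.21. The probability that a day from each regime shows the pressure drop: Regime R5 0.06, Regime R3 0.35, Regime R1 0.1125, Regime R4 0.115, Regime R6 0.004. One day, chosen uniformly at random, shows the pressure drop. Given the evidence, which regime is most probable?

Regime R3

Unnormalized posteriors (prior × likelihood):
  Regime R5: 0.15 × 0.06 = 0.009
  Regime R3: 0.14 × 0.35 = 0.049
  Regime R1: 0.37 × 0.1125 = 0.041625
  Regime R4: 0.13 × 0.115 = 0.01495
  Regime R6: 0.21 × 0.004 = 0.00084
Total = 0.115415.
Largest term belongs to Regime R3, so Regime R3 is most probable.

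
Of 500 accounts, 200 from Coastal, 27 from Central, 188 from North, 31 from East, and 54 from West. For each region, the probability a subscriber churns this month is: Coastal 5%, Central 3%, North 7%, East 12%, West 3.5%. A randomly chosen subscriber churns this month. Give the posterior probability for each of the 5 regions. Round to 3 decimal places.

Coastal 0.338, Central 0.027, North 0.445, East 0.126, West 0.064

By Bayes' rule, posterior ∝ prior × likelihood:
  Coastal: 0.4 × 0.05 = 0.02
  Central: 0.054 × 0.03 = 0.00162
  North: 0.376 × 0.07 = 0.02632
  East: 0.062 × 0.12 = 0.00744
  West: 0.108 × 0.035 = 0.00378
Total = 0.05916.
P(Coastal | churn) = 0.02/0.05916 ≈ 0.338
P(Central | churn) = 0.00162/0.05916 ≈ 0.027
P(North | churn) = 0.02632/0.05916 ≈ 0.445
P(East | churn) = 0.00744/0.05916 ≈ 0.126
P(West | churn) = 0.00378/0.05916 ≈ 0.064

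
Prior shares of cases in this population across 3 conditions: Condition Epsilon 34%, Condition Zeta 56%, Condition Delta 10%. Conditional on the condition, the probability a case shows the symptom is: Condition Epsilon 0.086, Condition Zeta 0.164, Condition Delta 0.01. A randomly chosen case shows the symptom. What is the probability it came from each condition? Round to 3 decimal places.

Unnormalized posteriors (prior × likelihood):
  Condition Epsilon: 0.34 × 0.086 = 0.02924
  Condition Zeta: 0.56 × 0.164 = 0.09184
  Condition Delta: 0.1 × 0.01 = 0.001
Sum = 0.12208.
P(Condition Epsilon | symptomatic) = 0.02924/0.12208 ≈ 0.240
P(Condition Zeta | symptomatic) = 0.09184/0.12208 ≈ 0.752
P(Condition Delta | symptomatic) = 0.001/0.12208 ≈ 0.008
(Check: 0.240+0.752+0.008 = 1.000.)

Condition Epsilon 0.240, Condition Zeta 0.752, Condition Delta 0.008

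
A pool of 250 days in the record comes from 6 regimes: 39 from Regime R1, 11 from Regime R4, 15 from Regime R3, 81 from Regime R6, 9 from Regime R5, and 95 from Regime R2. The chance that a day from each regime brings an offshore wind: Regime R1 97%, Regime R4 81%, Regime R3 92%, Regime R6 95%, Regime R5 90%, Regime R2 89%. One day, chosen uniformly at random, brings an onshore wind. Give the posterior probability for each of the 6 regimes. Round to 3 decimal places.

Taking complements, P(onshore | each) = Regime R1 0.03, Regime R4 0.19, Regime R3 0.08, Regime R6 0.05, Regime R5 0.1, Regime R2 0.11.
Unnormalized posteriors (prior × likelihood):
  Regime R1: 0.156 × 0.03 = 0.00468
  Regime R4: 0.044 × 0.19 = 0.00836
  Regime R3: 0.06 × 0.08 = 0.0048
  Regime R6: 0.324 × 0.05 = 0.0162
  Regime R5: 0.036 × 0.1 = 0.0036
  Regime R2: 0.38 × 0.11 = 0.0418
Sum = 0.07944.
P(Regime R1 | onshore) = 0.00468/0.07944 ≈ 0.059
P(Regime R4 | onshore) = 0.00836/0.07944 ≈ 0.105
P(Regime R3 | onshore) = 0.0048/0.07944 ≈ 0.060
P(Regime R6 | onshore) = 0.0162/0.07944 ≈ 0.204
P(Regime R5 | onshore) = 0.0036/0.07944 ≈ 0.045
P(Regime R2 | onshore) = 0.0418/0.07944 ≈ 0.526

Regime R1 0.059, Regime R4 0.105, Regime R3 0.060, Regime R6 0.204, Regime R5 0.045, Regime R2 0.526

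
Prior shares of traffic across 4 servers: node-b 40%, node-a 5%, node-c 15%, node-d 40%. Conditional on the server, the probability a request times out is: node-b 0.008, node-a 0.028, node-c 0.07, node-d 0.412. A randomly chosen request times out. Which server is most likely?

Compute prior × likelihood for every hypothesis:
  node-b: 0.4 × 0.008 = 0.0032
  node-a: 0.05 × 0.028 = 0.0014
  node-c: 0.15 × 0.07 = 0.0105
  node-d: 0.4 × 0.412 = 0.1648
Sum = 0.1799.
Largest term belongs to node-d, so node-d is most probable.

node-d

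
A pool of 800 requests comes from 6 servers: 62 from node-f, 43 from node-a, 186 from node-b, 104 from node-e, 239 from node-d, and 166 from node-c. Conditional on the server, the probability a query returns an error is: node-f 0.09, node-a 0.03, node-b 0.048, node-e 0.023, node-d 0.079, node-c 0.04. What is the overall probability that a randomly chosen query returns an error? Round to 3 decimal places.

Compute prior × likelihood for every hypothesis:
  node-f: 0.0775 × 0.09 = 0.006975
  node-a: 0.05375 × 0.03 = 0.0016125
  node-b: 0.2325 × 0.048 = 0.01116
  node-e: 0.13 × 0.023 = 0.00299
  node-d: 0.29875 × 0.079 = 0.02360125
  node-c: 0.2075 × 0.04 = 0.0083
P(error) = 0.006975 + 0.0016125 + 0.01116 + 0.00299 + 0.02360125 + 0.0083 = 0.05463875 → 0.055.

0.055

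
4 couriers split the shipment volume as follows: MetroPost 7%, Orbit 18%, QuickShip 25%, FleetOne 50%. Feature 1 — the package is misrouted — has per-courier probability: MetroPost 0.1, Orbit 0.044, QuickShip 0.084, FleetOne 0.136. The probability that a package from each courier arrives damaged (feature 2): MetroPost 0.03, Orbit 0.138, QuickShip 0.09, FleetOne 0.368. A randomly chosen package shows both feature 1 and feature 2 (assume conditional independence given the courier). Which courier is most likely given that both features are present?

FleetOne

Prior × likelihood for each hypothesis:
  MetroPost: 0.07 × 0.1 × 0.03 = 0.00021
  Orbit: 0.18 × 0.044 × 0.138 = 0.00109296
  QuickShip: 0.25 × 0.084 × 0.09 = 0.00189
  FleetOne: 0.5 × 0.136 × 0.368 = 0.025024
Sum = 0.02821696.
Largest term belongs to FleetOne, so FleetOne is most probable.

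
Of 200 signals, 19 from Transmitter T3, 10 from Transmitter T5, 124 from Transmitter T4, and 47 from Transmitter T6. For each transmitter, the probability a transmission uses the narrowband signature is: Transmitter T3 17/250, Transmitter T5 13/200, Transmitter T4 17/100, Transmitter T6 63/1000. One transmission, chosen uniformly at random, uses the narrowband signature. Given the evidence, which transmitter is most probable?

Transmitter T4

Prior × likelihood for each hypothesis:
  Transmitter T3: 0.095 × 0.068 = 0.00646
  Transmitter T5: 0.05 × 0.065 = 0.00325
  Transmitter T4: 0.62 × 0.17 = 0.1054
  Transmitter T6: 0.235 × 0.063 = 0.014805
Sum = 0.129915.
Largest term belongs to Transmitter T4, so Transmitter T4 is most probable.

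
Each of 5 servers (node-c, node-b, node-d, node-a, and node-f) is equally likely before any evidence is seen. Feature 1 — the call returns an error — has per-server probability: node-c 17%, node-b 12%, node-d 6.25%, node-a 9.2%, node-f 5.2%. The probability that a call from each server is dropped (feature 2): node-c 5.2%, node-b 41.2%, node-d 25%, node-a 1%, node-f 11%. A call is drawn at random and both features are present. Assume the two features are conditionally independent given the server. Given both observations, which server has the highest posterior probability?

node-b

With a uniform prior (1/5 each), posterior ∝ likelihood:
  node-c: 0.17 × 0.052 = 0.00884
  node-b: 0.12 × 0.412 = 0.04944
  node-d: 0.0625 × 0.25 = 0.015625
  node-a: 0.092 × 0.01 = 0.00092
  node-f: 0.052 × 0.11 = 0.00572
Total = 0.080545.
Largest term belongs to node-b, so node-b is most probable.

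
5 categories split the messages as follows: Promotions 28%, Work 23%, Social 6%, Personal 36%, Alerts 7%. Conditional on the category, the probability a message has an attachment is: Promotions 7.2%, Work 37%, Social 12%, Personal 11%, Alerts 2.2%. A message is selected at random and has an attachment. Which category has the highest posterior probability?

Work

Prior × likelihood for each hypothesis:
  Promotions: 0.28 × 0.072 = 0.02016
  Work: 0.23 × 0.37 = 0.0851
  Social: 0.06 × 0.12 = 0.0072
  Personal: 0.36 × 0.11 = 0.0396
  Alerts: 0.07 × 0.022 = 0.00154
Normalizing constant = 0.1536.
Largest term belongs to Work, so Work is most probable.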